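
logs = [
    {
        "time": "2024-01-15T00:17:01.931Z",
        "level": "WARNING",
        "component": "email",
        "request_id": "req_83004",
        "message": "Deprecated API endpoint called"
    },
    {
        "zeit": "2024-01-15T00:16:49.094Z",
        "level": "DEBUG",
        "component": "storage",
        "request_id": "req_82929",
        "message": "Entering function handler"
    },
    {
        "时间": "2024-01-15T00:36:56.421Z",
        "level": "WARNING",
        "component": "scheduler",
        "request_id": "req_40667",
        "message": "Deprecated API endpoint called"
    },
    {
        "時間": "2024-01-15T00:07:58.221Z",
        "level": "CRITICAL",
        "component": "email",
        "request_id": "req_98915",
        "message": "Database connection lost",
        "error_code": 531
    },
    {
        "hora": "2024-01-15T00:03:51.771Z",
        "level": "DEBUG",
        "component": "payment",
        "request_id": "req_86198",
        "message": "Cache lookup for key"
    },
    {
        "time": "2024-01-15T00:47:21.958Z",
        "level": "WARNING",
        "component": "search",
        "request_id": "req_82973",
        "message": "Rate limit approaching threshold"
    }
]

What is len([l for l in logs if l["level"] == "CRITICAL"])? 1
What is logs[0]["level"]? "WARNING"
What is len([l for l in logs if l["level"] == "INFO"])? 0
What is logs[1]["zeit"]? "2024-01-15T00:16:49.094Z"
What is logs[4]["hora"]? "2024-01-15T00:03:51.771Z"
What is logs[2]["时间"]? "2024-01-15T00:36:56.421Z"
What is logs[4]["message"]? "Cache lookup for key"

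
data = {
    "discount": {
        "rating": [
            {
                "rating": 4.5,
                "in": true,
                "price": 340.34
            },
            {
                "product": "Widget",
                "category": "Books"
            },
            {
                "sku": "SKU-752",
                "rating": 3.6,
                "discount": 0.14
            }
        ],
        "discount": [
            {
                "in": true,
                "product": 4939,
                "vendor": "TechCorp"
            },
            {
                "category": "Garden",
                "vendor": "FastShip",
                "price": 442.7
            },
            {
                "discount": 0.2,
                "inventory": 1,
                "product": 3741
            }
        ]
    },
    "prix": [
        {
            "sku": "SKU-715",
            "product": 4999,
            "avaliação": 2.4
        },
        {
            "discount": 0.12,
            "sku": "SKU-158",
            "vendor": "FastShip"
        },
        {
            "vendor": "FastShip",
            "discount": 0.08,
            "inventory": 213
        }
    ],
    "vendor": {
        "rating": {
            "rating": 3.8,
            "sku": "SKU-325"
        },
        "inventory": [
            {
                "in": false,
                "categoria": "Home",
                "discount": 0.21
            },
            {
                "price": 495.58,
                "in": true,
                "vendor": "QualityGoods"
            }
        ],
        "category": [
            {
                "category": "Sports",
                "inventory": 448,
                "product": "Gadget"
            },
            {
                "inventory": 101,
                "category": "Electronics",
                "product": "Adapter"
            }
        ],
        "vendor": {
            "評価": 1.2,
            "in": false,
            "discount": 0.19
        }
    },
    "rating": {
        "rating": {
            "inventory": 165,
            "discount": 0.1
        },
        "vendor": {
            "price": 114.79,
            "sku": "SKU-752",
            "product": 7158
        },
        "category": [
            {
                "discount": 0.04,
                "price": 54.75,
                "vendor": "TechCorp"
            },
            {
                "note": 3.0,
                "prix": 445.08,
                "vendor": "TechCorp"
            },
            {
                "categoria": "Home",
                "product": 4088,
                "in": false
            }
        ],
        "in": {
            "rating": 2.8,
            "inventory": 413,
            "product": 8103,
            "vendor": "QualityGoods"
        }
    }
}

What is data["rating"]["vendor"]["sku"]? "SKU-752"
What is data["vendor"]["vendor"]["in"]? False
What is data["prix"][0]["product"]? 4999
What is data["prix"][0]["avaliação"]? 2.4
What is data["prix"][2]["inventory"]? 213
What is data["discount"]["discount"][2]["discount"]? 0.2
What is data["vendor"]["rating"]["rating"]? 3.8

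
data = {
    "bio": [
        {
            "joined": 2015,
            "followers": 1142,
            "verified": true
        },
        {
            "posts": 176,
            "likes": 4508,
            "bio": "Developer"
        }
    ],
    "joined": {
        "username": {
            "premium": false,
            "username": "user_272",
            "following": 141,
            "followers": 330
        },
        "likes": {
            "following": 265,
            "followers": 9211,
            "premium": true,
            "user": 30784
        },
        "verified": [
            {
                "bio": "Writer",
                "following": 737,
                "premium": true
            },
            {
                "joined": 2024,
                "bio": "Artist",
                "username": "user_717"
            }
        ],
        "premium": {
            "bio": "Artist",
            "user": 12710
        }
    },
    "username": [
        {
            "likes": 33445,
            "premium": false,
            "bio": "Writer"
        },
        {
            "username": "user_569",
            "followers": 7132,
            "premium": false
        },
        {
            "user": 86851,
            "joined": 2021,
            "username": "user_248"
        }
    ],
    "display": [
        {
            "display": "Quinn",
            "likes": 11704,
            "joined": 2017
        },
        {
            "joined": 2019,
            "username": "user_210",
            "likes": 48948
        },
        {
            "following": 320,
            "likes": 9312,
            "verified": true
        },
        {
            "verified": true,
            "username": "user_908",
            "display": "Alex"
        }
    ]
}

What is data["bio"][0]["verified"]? True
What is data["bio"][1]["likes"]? 4508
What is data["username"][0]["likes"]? 33445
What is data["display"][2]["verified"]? True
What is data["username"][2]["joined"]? 2021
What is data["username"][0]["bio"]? "Writer"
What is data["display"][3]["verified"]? True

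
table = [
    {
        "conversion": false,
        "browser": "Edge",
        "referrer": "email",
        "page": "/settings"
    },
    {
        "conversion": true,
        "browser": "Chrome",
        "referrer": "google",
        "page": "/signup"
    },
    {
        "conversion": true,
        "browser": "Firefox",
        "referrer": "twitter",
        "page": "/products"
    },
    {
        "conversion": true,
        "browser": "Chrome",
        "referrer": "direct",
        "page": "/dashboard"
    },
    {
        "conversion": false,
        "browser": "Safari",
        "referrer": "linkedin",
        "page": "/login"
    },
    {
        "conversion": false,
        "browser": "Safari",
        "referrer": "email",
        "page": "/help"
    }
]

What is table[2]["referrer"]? "twitter"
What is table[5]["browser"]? "Safari"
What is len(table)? 6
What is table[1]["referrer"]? "google"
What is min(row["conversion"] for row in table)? False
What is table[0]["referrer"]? "email"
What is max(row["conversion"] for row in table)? True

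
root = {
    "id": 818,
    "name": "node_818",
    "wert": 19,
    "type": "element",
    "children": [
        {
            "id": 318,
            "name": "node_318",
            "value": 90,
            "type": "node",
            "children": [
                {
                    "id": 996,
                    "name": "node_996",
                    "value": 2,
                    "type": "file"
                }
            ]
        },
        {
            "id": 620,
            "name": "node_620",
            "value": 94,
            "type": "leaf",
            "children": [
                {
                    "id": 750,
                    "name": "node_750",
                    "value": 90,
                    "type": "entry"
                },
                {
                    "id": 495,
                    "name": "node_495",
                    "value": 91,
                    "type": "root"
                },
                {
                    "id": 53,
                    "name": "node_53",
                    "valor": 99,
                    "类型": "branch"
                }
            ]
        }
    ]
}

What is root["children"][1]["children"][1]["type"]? "root"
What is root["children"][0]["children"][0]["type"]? "file"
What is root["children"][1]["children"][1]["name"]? "node_495"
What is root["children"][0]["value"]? 90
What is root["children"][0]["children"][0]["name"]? "node_996"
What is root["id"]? 818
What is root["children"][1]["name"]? "node_620"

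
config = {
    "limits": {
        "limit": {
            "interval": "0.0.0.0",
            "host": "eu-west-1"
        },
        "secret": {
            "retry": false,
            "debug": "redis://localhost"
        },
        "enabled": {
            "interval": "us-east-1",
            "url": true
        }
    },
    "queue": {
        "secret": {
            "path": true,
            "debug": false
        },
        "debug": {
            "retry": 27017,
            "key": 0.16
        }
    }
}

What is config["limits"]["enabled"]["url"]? True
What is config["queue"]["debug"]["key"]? 0.16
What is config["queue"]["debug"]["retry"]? 27017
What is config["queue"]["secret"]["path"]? True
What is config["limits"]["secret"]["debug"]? "redis://localhost"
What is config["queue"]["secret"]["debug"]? False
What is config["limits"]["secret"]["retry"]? False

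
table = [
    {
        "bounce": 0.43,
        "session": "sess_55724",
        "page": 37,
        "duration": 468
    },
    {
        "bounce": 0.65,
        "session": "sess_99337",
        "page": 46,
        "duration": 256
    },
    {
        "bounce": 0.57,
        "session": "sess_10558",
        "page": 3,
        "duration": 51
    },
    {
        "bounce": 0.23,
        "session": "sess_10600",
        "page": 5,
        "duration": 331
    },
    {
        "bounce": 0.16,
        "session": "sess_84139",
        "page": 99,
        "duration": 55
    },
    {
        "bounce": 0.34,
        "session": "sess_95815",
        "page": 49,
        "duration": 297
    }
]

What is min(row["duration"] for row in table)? 51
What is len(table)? 6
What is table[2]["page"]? 3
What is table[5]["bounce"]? 0.34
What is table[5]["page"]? 49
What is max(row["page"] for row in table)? 99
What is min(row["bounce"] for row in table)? 0.16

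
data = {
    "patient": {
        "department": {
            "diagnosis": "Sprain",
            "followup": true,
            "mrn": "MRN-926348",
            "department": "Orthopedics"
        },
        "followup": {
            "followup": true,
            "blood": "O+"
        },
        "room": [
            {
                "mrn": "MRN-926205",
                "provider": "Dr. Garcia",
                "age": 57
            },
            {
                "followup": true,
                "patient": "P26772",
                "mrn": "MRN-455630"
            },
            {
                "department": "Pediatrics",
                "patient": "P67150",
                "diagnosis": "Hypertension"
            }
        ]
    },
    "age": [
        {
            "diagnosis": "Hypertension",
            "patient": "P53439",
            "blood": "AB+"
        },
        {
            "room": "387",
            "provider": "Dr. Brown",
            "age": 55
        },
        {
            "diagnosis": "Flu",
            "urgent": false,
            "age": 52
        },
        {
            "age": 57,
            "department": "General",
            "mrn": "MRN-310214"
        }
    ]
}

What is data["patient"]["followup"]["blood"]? "O+"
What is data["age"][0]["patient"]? "P53439"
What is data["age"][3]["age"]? 57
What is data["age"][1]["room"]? "387"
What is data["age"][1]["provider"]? "Dr. Brown"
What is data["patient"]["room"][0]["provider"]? "Dr. Garcia"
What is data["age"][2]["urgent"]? False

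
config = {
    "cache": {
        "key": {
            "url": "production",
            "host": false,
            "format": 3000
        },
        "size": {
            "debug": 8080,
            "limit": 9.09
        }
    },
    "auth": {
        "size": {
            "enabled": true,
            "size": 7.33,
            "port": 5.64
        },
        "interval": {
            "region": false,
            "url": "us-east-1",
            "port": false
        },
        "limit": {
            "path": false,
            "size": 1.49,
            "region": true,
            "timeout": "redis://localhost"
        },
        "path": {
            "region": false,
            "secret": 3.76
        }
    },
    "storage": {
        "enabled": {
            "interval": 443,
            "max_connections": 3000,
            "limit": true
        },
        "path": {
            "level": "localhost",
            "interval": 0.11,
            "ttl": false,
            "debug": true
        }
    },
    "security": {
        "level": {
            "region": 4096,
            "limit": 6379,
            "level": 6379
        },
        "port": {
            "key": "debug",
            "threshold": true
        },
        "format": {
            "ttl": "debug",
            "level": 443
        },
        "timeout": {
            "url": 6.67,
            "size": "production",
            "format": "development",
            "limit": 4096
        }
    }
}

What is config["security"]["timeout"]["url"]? 6.67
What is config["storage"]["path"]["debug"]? True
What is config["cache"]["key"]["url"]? "production"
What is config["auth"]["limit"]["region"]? True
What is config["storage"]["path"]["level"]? "localhost"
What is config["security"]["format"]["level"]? 443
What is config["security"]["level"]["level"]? 6379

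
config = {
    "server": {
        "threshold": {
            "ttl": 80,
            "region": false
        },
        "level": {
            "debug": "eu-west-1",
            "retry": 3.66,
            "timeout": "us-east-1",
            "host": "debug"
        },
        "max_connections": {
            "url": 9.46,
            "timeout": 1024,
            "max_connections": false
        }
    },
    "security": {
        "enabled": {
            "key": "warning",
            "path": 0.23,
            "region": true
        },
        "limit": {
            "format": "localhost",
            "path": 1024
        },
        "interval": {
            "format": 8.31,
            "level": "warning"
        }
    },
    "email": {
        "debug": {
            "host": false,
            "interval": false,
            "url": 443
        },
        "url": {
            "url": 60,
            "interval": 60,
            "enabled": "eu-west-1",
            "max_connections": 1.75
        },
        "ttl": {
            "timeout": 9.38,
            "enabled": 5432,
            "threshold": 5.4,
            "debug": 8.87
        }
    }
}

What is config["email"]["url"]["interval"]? 60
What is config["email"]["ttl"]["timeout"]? 9.38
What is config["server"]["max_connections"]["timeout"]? 1024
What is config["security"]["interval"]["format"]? 8.31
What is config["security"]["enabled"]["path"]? 0.23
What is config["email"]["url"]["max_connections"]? 1.75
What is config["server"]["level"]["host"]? "debug"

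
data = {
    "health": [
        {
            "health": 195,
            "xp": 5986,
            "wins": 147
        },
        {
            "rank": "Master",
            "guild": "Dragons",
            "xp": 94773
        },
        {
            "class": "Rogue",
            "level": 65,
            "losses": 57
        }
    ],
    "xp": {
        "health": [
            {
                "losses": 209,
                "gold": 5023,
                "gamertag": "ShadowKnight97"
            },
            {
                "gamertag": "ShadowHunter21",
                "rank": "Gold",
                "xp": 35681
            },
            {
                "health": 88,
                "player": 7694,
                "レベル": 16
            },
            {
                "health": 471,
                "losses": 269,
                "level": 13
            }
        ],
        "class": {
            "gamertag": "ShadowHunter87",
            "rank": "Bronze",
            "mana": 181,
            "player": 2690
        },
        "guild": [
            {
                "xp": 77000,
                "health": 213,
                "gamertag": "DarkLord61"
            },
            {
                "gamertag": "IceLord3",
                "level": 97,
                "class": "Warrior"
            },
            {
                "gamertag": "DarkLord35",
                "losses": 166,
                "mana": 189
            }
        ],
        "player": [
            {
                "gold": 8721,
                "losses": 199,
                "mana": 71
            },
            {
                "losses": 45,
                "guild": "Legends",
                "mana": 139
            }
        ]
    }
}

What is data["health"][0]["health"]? 195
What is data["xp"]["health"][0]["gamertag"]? "ShadowKnight97"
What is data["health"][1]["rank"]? "Master"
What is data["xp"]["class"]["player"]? 2690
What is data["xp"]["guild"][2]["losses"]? 166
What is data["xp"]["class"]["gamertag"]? "ShadowHunter87"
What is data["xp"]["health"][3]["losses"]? 269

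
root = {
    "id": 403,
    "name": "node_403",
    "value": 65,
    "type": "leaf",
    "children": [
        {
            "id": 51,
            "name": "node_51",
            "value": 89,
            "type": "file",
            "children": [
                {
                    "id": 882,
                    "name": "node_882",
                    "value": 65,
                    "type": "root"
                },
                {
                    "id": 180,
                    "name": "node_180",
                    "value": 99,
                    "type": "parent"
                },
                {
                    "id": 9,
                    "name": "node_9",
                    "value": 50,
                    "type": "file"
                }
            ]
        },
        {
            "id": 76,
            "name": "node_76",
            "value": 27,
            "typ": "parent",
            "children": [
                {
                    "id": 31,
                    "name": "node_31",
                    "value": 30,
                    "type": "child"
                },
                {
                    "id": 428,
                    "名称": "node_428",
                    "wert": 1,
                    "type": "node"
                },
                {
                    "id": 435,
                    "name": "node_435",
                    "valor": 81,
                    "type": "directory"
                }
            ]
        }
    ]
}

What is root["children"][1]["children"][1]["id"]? 428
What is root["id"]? 403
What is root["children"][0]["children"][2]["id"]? 9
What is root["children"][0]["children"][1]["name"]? "node_180"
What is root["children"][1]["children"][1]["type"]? "node"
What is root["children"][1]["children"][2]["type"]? "directory"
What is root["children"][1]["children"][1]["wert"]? 1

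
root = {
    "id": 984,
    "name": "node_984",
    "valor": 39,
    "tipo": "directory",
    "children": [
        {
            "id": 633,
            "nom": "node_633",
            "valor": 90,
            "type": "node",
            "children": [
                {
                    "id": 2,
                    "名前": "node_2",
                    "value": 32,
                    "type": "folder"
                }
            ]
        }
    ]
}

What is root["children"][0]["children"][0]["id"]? 2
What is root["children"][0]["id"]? 633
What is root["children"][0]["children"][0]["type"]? "folder"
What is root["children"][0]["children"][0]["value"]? 32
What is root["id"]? 984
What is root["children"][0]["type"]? "node"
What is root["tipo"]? "directory"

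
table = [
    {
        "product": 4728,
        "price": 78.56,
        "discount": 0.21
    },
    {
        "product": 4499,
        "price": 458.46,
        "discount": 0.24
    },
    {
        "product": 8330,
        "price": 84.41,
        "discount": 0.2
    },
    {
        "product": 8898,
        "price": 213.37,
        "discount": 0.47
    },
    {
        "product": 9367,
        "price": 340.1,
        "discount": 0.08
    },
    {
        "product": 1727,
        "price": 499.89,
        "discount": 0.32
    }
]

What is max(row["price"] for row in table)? 499.89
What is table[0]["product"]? 4728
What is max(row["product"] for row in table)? 9367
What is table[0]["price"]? 78.56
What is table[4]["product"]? 9367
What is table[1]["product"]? 4499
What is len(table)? 6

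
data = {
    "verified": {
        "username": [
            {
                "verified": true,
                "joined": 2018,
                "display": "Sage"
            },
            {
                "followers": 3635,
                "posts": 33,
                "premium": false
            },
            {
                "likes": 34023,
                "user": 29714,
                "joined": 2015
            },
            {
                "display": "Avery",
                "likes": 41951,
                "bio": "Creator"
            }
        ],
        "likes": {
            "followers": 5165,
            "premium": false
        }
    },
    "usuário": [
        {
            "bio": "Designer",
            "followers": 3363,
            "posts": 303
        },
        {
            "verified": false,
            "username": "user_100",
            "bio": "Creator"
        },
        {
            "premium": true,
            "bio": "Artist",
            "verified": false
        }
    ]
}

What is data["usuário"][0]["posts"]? 303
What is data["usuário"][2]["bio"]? "Artist"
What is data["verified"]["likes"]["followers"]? 5165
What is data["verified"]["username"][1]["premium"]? False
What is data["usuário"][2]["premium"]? True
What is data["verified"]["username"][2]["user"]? 29714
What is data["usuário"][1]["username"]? "user_100"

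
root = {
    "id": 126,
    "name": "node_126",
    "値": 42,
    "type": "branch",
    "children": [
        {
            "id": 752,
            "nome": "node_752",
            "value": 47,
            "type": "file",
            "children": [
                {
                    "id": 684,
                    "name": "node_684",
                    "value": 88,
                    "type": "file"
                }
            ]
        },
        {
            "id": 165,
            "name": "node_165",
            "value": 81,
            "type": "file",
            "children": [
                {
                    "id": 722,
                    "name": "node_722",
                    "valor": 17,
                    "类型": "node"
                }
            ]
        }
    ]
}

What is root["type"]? "branch"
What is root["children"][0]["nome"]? "node_752"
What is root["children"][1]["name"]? "node_165"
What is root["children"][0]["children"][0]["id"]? 684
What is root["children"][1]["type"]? "file"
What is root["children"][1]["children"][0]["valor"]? 17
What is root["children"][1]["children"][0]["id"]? 722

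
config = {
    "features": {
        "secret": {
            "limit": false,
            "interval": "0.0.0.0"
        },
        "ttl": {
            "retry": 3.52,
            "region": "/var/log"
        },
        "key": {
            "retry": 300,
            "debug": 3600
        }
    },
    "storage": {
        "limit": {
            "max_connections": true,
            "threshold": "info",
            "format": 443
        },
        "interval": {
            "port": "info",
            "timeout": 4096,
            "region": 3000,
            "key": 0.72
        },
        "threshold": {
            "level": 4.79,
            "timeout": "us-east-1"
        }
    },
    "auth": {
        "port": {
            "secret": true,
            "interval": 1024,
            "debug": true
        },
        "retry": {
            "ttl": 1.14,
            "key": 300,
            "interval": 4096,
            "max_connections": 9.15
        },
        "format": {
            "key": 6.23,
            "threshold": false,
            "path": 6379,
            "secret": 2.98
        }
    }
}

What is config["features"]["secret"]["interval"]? "0.0.0.0"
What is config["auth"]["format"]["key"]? 6.23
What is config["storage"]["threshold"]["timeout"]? "us-east-1"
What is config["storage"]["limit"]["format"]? 443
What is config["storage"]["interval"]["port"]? "info"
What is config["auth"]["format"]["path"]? 6379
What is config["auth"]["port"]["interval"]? 1024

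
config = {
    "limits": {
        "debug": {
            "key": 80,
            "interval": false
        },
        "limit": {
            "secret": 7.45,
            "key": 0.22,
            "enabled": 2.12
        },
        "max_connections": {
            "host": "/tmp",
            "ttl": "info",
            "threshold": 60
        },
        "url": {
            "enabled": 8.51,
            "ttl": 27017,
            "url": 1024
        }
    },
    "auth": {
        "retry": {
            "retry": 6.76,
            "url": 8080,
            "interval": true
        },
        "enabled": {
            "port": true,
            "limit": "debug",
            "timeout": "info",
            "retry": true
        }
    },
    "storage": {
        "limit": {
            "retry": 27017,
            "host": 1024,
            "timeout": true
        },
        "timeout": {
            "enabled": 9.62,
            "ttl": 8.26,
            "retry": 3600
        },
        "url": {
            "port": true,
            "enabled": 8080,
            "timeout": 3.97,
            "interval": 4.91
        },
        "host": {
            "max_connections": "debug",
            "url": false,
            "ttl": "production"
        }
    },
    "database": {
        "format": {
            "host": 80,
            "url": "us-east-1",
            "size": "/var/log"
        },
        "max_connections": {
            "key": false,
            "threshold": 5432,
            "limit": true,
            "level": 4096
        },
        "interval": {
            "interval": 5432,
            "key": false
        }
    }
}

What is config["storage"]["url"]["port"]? True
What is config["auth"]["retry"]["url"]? 8080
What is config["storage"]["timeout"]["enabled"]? 9.62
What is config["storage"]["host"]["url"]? False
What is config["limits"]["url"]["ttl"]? 27017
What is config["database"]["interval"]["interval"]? 5432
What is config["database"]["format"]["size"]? "/var/log"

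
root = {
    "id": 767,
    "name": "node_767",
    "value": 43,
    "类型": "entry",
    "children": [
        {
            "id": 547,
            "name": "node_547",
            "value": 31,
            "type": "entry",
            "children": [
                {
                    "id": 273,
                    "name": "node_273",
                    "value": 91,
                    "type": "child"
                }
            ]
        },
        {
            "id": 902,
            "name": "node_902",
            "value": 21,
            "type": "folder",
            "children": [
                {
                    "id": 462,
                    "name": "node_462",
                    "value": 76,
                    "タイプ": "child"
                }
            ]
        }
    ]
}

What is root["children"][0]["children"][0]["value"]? 91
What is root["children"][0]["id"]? 547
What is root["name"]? "node_767"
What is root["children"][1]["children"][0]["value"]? 76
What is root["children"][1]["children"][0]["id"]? 462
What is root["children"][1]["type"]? "folder"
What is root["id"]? 767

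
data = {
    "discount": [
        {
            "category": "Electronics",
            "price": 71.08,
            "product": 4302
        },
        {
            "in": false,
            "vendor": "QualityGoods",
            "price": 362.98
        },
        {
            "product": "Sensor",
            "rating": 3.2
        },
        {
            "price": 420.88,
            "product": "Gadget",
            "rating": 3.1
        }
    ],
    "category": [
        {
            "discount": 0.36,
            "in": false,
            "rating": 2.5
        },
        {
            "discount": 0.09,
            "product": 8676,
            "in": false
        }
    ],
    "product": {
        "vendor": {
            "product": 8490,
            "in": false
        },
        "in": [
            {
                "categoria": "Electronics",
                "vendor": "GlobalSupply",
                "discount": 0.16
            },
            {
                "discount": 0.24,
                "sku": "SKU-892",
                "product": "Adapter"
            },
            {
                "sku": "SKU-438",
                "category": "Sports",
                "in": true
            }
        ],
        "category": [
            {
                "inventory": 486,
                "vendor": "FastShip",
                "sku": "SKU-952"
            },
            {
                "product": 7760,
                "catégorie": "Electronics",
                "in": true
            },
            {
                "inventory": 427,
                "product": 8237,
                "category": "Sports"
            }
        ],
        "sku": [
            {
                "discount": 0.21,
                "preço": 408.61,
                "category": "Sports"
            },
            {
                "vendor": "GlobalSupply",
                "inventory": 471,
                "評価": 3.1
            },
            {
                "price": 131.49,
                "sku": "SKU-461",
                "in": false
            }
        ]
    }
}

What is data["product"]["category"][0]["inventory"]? 486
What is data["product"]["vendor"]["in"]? False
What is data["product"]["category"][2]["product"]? 8237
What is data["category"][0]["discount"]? 0.36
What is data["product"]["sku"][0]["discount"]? 0.21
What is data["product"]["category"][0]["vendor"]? "FastShip"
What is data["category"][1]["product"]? 8676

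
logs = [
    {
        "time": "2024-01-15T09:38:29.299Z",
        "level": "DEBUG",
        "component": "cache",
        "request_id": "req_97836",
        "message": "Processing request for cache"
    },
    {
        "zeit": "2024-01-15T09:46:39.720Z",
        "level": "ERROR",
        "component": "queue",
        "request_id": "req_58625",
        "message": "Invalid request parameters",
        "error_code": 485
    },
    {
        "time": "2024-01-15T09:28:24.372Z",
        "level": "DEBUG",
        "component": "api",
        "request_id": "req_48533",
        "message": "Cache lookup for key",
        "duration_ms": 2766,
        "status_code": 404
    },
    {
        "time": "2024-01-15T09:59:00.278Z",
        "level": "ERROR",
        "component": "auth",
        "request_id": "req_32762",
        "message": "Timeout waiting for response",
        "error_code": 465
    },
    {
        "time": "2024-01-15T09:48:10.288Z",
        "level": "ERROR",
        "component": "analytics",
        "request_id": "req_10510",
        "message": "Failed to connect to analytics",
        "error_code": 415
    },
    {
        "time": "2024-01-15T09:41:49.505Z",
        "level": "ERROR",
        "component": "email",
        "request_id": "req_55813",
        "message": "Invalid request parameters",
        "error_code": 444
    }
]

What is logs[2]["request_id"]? "req_48533"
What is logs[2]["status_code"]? 404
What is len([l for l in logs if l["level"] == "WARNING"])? 0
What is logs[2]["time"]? "2024-01-15T09:28:24.372Z"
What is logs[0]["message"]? "Processing request for cache"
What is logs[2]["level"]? "DEBUG"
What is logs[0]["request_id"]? "req_97836"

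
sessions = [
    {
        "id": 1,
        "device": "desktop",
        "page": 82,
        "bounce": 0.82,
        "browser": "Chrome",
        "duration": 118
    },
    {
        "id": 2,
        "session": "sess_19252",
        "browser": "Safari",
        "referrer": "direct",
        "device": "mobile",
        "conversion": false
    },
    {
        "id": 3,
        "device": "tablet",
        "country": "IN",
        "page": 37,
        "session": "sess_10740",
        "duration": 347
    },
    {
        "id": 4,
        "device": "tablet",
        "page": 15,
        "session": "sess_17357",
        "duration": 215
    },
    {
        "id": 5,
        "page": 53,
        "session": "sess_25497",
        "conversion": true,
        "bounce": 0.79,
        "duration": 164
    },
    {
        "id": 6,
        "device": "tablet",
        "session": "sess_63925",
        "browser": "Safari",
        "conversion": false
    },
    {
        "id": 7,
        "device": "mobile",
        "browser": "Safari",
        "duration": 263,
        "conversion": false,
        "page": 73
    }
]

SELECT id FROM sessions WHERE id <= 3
[1, 2, 3]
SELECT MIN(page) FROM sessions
15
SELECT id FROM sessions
[1, 2, 3, 4, 5, 6, 7]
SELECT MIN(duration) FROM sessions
118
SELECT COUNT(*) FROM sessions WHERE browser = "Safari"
3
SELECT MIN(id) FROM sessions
1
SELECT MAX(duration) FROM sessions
347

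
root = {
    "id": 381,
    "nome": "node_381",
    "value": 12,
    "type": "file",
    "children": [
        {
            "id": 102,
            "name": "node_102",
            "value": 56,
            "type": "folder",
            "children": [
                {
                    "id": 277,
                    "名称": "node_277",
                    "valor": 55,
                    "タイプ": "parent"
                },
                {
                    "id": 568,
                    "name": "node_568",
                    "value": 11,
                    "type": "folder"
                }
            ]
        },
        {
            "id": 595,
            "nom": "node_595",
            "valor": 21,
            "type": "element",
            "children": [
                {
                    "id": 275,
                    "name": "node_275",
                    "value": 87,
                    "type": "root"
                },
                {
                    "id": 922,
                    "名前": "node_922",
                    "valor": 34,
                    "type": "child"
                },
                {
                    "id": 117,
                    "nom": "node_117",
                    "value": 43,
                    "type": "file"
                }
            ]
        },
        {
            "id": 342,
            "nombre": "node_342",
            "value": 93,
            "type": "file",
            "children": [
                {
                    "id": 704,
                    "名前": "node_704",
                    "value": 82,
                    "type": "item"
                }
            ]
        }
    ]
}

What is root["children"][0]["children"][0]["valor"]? 55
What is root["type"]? "file"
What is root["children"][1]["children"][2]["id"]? 117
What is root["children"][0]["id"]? 102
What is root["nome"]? "node_381"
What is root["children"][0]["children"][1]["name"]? "node_568"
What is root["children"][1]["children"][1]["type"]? "child"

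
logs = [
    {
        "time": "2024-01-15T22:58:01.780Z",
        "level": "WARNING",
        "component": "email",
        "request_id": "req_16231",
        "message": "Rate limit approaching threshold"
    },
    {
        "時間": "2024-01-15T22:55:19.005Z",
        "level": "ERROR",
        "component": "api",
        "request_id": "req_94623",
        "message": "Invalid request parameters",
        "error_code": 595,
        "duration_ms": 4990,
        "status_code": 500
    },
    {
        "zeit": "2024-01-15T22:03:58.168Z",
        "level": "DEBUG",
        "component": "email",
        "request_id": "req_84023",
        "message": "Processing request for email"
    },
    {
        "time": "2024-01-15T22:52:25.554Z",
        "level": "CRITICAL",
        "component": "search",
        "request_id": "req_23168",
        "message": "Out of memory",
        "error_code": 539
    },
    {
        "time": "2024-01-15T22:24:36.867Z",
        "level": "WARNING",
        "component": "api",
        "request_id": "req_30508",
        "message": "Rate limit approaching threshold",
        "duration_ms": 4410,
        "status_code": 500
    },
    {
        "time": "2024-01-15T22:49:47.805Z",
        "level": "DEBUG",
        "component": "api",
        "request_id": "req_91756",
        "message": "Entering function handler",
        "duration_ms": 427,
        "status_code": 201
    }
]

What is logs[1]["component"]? "api"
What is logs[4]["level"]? "WARNING"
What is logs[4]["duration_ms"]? 4410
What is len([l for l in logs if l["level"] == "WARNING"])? 2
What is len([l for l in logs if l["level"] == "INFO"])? 0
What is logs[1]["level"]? "ERROR"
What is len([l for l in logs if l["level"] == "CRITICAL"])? 1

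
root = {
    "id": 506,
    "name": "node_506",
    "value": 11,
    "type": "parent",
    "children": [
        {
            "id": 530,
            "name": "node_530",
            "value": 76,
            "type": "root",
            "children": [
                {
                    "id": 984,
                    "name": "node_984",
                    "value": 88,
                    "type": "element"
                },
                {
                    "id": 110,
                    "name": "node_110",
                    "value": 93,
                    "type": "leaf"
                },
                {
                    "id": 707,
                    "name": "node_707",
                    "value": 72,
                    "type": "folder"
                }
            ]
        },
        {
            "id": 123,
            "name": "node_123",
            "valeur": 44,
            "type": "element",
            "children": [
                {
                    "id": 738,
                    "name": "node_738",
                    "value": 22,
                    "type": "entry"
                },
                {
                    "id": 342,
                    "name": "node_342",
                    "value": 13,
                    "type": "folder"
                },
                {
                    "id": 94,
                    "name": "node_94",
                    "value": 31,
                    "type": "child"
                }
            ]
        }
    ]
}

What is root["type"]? "parent"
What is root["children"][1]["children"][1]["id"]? 342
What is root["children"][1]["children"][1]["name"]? "node_342"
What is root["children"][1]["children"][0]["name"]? "node_738"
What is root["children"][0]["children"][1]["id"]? 110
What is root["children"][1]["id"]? 123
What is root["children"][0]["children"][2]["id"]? 707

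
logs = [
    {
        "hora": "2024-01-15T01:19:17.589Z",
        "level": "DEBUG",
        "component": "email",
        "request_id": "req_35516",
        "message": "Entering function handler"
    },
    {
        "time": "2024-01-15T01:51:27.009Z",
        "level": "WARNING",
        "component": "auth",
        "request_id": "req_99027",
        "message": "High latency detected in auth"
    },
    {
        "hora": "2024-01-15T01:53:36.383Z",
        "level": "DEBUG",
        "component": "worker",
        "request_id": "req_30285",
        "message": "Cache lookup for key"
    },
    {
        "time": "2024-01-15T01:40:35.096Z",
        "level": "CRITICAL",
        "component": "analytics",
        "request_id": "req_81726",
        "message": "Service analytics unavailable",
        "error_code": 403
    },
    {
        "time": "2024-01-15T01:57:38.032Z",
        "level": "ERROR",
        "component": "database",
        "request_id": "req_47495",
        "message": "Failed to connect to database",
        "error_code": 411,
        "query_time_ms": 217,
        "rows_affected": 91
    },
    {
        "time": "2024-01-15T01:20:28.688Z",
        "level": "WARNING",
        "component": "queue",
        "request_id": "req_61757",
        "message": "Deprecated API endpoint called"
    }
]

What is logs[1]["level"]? "WARNING"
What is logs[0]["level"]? "DEBUG"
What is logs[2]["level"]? "DEBUG"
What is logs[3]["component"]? "analytics"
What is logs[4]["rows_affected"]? 91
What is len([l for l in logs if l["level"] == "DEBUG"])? 2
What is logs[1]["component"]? "auth"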